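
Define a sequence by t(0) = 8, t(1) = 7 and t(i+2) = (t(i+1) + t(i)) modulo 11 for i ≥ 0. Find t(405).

t(0) = 8, t(1) = 7, t(2) = 4, t(3) = 0, t(4) = 4, t(5) = 4, t(6) = 8, t(7) = 1, t(8) = 9, t(9) = 10, t(10) = 8, t(11) = 7.
The sequence repeats with period 10.
(405 - 0) mod 10 = 5, so t(405) = t(5) = 4.

4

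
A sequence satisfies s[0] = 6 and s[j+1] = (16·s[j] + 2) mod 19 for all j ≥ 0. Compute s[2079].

Computing terms: s[0] = 6; s[1] = 3; s[2] = 12; s[3] = 4; s[4] = 9; s[5] = 13; s[6] = 1; s[7] = 18; s[8] = 5; s[9] = 6.
The sequence repeats with period 9.
(2079 - 0) mod 9 = 0, so s[2079] = s[0] = 6.

6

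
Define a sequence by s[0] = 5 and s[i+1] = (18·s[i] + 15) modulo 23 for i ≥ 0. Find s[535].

6

s[0] = 5,  s[1] = 13,  s[2] = 19,  s[3] = 12,  s[4] = 1,  s[5] = 10,  s[6] = 11,  s[7] = 6,  s[8] = 8,  s[9] = 21,  s[10] = 2,  s[11] = 5.
Since s[11] = s[0] = 5, the sequence is periodic with period 11.
So s[535] = s[0 + ((535-0) mod 11)] = s[7] = 6.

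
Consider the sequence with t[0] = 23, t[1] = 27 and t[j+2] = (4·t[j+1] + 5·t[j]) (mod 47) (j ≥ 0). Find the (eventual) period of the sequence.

Computing terms: t[0] = 23; t[1] = 27; t[2] = 35; t[3] = 40; t[4] = 6; t[5] = 36; t[6] = 33; t[7] = 30; t[8] = 3; t[9] = 21; t[10] = 5; t[11] = 31; t[12] = 8; t[13] = 46; t[14] = 36; t[15] = 45; t[16] = 31; t[17] = 20; t[18] = 0; t[19] = 6; t[20] = 24; t[21] = 32; t[22] = 13; t[23] = 24; t[24] = 20; t[25] = 12; t[26] = 7; t[27] = 41; t[28] = 11; t[29] = 14; t[30] = 17; t[31] = 44; t[32] = 26; t[33] = 42; t[34] = 16; t[35] = 39; t[36] = 1; t[37] = 11; t[38] = 2; t[39] = 16; t[40] = 27; t[41] = 0; t[42] = 41; t[43] = 23; t[44] = 15; t[45] = 34; t[46] = 23; t[47] = 27.
The sequence repeats with period 46.

46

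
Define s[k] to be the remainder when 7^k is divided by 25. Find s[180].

Listing terms: s[0] = 1; s[1] = 7; s[2] = 24; s[3] = 18; s[4] = 1.
The sequence repeats with period 4.
(180 - 0) mod 4 = 0, so s[180] = s[0] = 1.

1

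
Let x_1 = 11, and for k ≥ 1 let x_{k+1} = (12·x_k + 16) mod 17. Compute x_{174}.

6

Computing terms: x_1 = 11,  x_2 = 12,  x_3 = 7,  x_4 = 15,  x_5 = 9,  x_6 = 5,  x_7 = 8,  x_8 = 10,  x_9 = 0,  x_{10} = 16,  x_{11} = 4,  x_{12} = 13,  x_{13} = 2,  x_{14} = 6,  x_{15} = 3,  x_{16} = 1,  x_{17} = 11.
Since x_{17} = x_1 = 11, the sequence is periodic with period 16.
(174 - 1) mod 16 = 13, so x_{174} = x_{14} = 6.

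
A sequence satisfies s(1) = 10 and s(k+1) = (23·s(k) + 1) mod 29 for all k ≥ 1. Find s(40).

Listing terms: s(1) = 10, s(2) = 28, s(3) = 7, s(4) = 17, s(5) = 15, s(6) = 27, s(7) = 13, s(8) = 10.
Since s(8) = s(1) = 10, the sequence is periodic with period 7.
So s(40) = s(1 + ((40-1) mod 7)) = s(5) = 15.

15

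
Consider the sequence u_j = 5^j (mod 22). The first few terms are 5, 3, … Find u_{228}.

We have u_1 = 5; u_2 = 3; u_3 = 15; u_4 = 9; u_5 = 1; u_6 = 5.
Since u_6 = u_1 = 5, the sequence is periodic with period 5.
(228 - 1) mod 5 = 2, so u_{228} = u_3 = 15.

15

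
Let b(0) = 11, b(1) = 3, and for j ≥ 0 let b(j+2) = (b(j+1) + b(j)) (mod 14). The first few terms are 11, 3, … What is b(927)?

Computing terms: b(0) = 11, b(1) = 3, b(2) = 0, b(3) = 3, b(4) = 3, b(5) = 6, b(6) = 9, b(7) = 1, b(8) = 10, b(9) = 11, b(10) = 7, b(11) = 4, b(12) = 11, b(13) = 1, b(14) = 12, b(15) = 13, b(16) = 11, b(17) = 10, b(18) = 7, b(19) = 3, b(20) = 10, b(21) = 13, b(22) = 9, b(23) = 8, b(24) = 3, b(25) = 11, b(26) = 0, b(27) = 11, b(28) = 11, b(29) = 8, b(30) = 5, b(31) = 13, b(32) = 4, b(33) = 3, b(34) = 7, b(35) = 10, b(36) = 3, b(37) = 13, b(38) = 2, b(39) = 1, b(40) = 3, b(41) = 4, b(42) = 7, b(43) = 11, b(44) = 4, b(45) = 1, b(46) = 5, b(47) = 6, b(48) = 11, b(49) = 3.
The sequence repeats with period 48.
So b(927) = b(0 + ((927-0) mod 48)) = b(15) = 13.

13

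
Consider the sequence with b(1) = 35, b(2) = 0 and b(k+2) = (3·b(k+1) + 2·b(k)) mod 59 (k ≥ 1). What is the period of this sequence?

29

Computing terms: b(1) = 35,  b(2) = 0,  b(3) = 11,  b(4) = 33,  b(5) = 3,  b(6) = 16,  b(7) = 54,  b(8) = 17,  b(9) = 41,  b(10) = 39,  b(11) = 22,  b(12) = 26,  b(13) = 4,  b(14) = 5,  b(15) = 23,  b(16) = 20,  b(17) = 47,  b(18) = 4,  b(19) = 47,  b(20) = 31,  b(21) = 10,  b(22) = 33,  b(23) = 1,  b(24) = 10,  b(25) = 32,  b(26) = 57,  b(27) = 58,  b(28) = 52,  b(29) = 36,  b(30) = 35,  b(31) = 0.
The sequence repeats with period 29.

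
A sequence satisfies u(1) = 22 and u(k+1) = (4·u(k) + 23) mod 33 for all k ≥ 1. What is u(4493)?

u(1) = 22,  u(2) = 12,  u(3) = 5,  u(4) = 10,  u(5) = 30,  u(6) = 11,  u(7) = 1,  u(8) = 27,  u(9) = 32,  u(10) = 19,  u(11) = 0,  u(12) = 23,  u(13) = 16,  u(14) = 21,  u(15) = 8,  u(16) = 22.
The sequence repeats with period 15.
So u(4493) = u(1 + ((4493-1) mod 15)) = u(8) = 27.

27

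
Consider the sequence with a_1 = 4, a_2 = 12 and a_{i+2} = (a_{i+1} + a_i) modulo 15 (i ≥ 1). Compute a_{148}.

a_1 = 4; a_2 = 12; a_3 = 1; a_4 = 13; a_5 = 14; a_6 = 12; a_7 = 11; a_8 = 8; a_9 = 4; a_{10} = 12.
Since (a_9, a_{10}) = (a_1, a_2) = (4, 12) (two consecutive terms determine the rest), the sequence is periodic with period 8.
So a_{148} = a_{1 + ((148-1) mod 8)} = a_4 = 13.

13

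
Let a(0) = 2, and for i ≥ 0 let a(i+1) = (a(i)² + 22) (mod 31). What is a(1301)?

Computing terms: a(0) = 2,  a(1) = 26,  a(2) = 16,  a(3) = 30,  a(4) = 23,  a(5) = 24,  a(6) = 9,  a(7) = 10,  a(8) = 29,  a(9) = 26.
Since a(9) = a(1) = 26, the sequence is eventually periodic: after a pre-period of length 1 it cycles with period 8.
For i ≥ 1, a(i) depends only on (i - 1) mod 8. (1301 - 1) mod 8 = 4, so a(1301) = a(5) = 24.

24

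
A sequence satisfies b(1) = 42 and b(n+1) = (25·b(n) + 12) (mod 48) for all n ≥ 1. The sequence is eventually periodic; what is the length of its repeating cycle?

4

Listing terms: b(1) = 42, b(2) = 6, b(3) = 18, b(4) = 30, b(5) = 42.
The sequence repeats with period 4.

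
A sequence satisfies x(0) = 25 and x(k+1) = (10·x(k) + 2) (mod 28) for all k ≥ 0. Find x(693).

22

We have x(0) = 25; x(1) = 0; x(2) = 2; x(3) = 22; x(4) = 26; x(5) = 10; x(6) = 18; x(7) = 14; x(8) = 2.
Since x(8) = x(2) = 2, the sequence is eventually periodic: after a pre-period of length 2 it cycles with period 6.
For k ≥ 2, x(k) depends only on (k - 2) mod 6. (693 - 2) mod 6 = 1, so x(693) = x(3) = 22.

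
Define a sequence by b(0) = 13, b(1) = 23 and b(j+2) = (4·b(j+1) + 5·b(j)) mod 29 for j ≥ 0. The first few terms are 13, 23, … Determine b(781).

13

Computing terms: b(0) = 13; b(1) = 23; b(2) = 12; b(3) = 18; b(4) = 16; b(5) = 9; b(6) = 0; b(7) = 16; b(8) = 6; b(9) = 17; b(10) = 11; b(11) = 13; b(12) = 20; b(13) = 0; b(14) = 13; b(15) = 23.
The sequence repeats with period 14.
So b(781) = b(0 + ((781-0) mod 14)) = b(11) = 13.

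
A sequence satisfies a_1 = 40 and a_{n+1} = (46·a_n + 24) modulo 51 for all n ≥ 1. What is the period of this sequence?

We have a_1 = 40,  a_2 = 28,  a_3 = 37,  a_4 = 43,  a_5 = 13,  a_6 = 10,  a_7 = 25,  a_8 = 1,  a_9 = 19,  a_{10} = 31,  a_{11} = 22,  a_{12} = 16,  a_{13} = 46,  a_{14} = 49,  a_{15} = 34,  a_{16} = 7,  a_{17} = 40.
Since a_{17} = a_1 = 40, the sequence is periodic with period 16.

16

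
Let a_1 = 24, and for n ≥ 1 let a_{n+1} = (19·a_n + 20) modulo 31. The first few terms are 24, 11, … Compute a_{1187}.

a_1 = 24, a_2 = 11, a_3 = 12, a_4 = 0, a_5 = 20, a_6 = 28, a_7 = 25, a_8 = 30, a_9 = 1, a_{10} = 8, a_{11} = 17, a_{12} = 2, a_{13} = 27, a_{14} = 6, a_{15} = 10, a_{16} = 24.
The sequence repeats with period 15.
(1187 - 1) mod 15 = 1, so a_{1187} = a_2 = 11.

11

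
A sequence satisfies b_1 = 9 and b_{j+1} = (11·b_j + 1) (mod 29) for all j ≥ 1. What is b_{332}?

We have b_1 = 9, b_2 = 13, b_3 = 28, b_4 = 19, b_5 = 7, b_6 = 20, b_7 = 18, b_8 = 25, b_9 = 15, b_{10} = 21, b_{11} = 0, b_{12} = 1, b_{13} = 12, b_{14} = 17, b_{15} = 14, b_{16} = 10, b_{17} = 24, b_{18} = 4, b_{19} = 16, b_{20} = 3, b_{21} = 5, b_{22} = 27, b_{23} = 8, b_{24} = 2, b_{25} = 23, b_{26} = 22, b_{27} = 11, b_{28} = 6, b_{29} = 9.
Since b_{29} = b_1 = 9, the sequence is periodic with period 28.
(332 - 1) mod 28 = 23, so b_{332} = b_{24} = 2.

2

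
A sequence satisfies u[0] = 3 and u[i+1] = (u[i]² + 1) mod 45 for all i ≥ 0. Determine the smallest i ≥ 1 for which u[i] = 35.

4

Listing terms: u[0] = 3, u[1] = 10, u[2] = 11, u[3] = 32, u[4] = 35, u[5] = 11.
Since u[5] = u[2] = 11, the sequence is eventually periodic: after a pre-period of length 2 it cycles with period 3.
The value 35 first appears (with i ≥ 1) at u[4].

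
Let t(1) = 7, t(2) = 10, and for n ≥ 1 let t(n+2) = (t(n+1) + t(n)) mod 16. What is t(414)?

7

t(1) = 7,  t(2) = 10,  t(3) = 1,  t(4) = 11,  t(5) = 12,  t(6) = 7,  t(7) = 3,  t(8) = 10,  t(9) = 13,  t(10) = 7,  t(11) = 4,  t(12) = 11,  t(13) = 15,  t(14) = 10,  t(15) = 9,  t(16) = 3,  t(17) = 12,  t(18) = 15,  t(19) = 11,  t(20) = 10,  t(21) = 5,  t(22) = 15,  t(23) = 4,  t(24) = 3,  t(25) = 7,  t(26) = 10.
Since (t(25), t(26)) = (t(1), t(2)) = (7, 10) (two consecutive terms determine the rest), the sequence is periodic with period 24.
(414 - 1) mod 24 = 5, so t(414) = t(6) = 7.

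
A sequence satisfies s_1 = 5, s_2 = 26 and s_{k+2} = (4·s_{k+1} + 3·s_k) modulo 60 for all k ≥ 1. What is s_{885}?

s_1 = 5,  s_2 = 26,  s_3 = 59,  s_4 = 14,  s_5 = 53,  s_6 = 14,  s_7 = 35,  s_8 = 2,  s_9 = 53,  s_{10} = 38,  s_{11} = 11,  s_{12} = 38,  s_{13} = 5,  s_{14} = 14,  s_{15} = 11,  s_{16} = 26,  s_{17} = 17,  s_{18} = 26,  s_{19} = 35,  s_{20} = 38,  s_{21} = 17,  s_{22} = 2,  s_{23} = 59,  s_{24} = 2,  s_{25} = 5,  s_{26} = 26.
Since (s_{25}, s_{26}) = (s_1, s_2) = (5, 26) (two consecutive terms determine the rest), the sequence is periodic with period 24.
(885 - 1) mod 24 = 20, so s_{885} = s_{21} = 17.

17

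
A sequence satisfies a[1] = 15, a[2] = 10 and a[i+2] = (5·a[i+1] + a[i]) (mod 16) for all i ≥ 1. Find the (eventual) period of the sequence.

24

We have a[1] = 15,  a[2] = 10,  a[3] = 1,  a[4] = 15,  a[5] = 12,  a[6] = 11,  a[7] = 3,  a[8] = 10,  a[9] = 5,  a[10] = 3,  a[11] = 4,  a[12] = 7,  a[13] = 7,  a[14] = 10,  a[15] = 9,  a[16] = 7,  a[17] = 12,  a[18] = 3,  a[19] = 11,  a[20] = 10,  a[21] = 13,  a[22] = 11,  a[23] = 4,  a[24] = 15,  a[25] = 15,  a[26] = 10.
The sequence repeats with period 24.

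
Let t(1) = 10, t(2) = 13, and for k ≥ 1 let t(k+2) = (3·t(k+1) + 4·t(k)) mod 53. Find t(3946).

We have t(1) = 10,  t(2) = 13,  t(3) = 26,  t(4) = 24,  t(5) = 17,  t(6) = 41,  t(7) = 32,  t(8) = 48,  t(9) = 7,  t(10) = 1,  t(11) = 31,  t(12) = 44,  t(13) = 44,  t(14) = 43,  t(15) = 40,  t(16) = 27,  t(17) = 29,  t(18) = 36,  t(19) = 12,  t(20) = 21,  t(21) = 5,  t(22) = 46,  t(23) = 52,  t(24) = 22,  t(25) = 9,  t(26) = 9,  t(27) = 10,  t(28) = 13.
The sequence repeats with period 26.
So t(3946) = t(1 + ((3946-1) mod 26)) = t(20) = 21.

21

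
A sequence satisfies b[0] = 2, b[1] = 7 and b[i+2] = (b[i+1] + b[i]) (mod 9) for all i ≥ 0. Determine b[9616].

2

b[0] = 2; b[1] = 7; b[2] = 0; b[3] = 7; b[4] = 7; b[5] = 5; b[6] = 3; b[7] = 8; b[8] = 2; b[9] = 1; b[10] = 3; b[11] = 4; b[12] = 7; b[13] = 2; b[14] = 0; b[15] = 2; b[16] = 2; b[17] = 4; b[18] = 6; b[19] = 1; b[20] = 7; b[21] = 8; b[22] = 6; b[23] = 5; b[24] = 2; b[25] = 7.
The sequence repeats with period 24.
(9616 - 0) mod 24 = 16, so b[9616] = b[16] = 2.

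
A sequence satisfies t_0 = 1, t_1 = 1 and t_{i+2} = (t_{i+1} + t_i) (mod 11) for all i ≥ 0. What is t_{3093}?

3

Computing terms: t_0 = 1; t_1 = 1; t_2 = 2; t_3 = 3; t_4 = 5; t_5 = 8; t_6 = 2; t_7 = 10; t_8 = 1; t_9 = 0; t_{10} = 1; t_{11} = 1.
Since (t_{10}, t_{11}) = (t_0, t_1) = (1, 1) (two consecutive terms determine the rest), the sequence is periodic with period 10.
So t_{3093} = t_{0 + ((3093-0) mod 10)} = t_3 = 3.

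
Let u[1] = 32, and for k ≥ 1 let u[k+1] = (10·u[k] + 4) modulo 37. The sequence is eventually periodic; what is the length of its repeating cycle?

3

u[1] = 32; u[2] = 28; u[3] = 25; u[4] = 32.
Since u[4] = u[1] = 32, the sequence is periodic with period 3.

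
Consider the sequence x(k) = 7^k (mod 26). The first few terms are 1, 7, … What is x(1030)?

We have x(0) = 1; x(1) = 7; x(2) = 23; x(3) = 5; x(4) = 9; x(5) = 11; x(6) = 25; x(7) = 19; x(8) = 3; x(9) = 21; x(10) = 17; x(11) = 15; x(12) = 1.
Since x(12) = x(0) = 1, the sequence is periodic with period 12.
(1030 - 0) mod 12 = 10, so x(1030) = x(10) = 17.

17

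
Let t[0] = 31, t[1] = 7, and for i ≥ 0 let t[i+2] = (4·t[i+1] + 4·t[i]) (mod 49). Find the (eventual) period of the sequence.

Listing terms: t[0] = 31, t[1] = 7, t[2] = 5, t[3] = 48, t[4] = 16, t[5] = 11, t[6] = 10, t[7] = 35, t[8] = 33, t[9] = 27, t[10] = 44, t[11] = 39, t[12] = 38, t[13] = 14, t[14] = 12, t[15] = 6, t[16] = 23, t[17] = 18, t[18] = 17, t[19] = 42, t[20] = 40, t[21] = 34, t[22] = 2, t[23] = 46, t[24] = 45, t[25] = 21, t[26] = 19, t[27] = 13, t[28] = 30, t[29] = 25, t[30] = 24, t[31] = 0, t[32] = 47, t[33] = 41, t[34] = 9, t[35] = 4, t[36] = 3, t[37] = 28, t[38] = 26, t[39] = 20, t[40] = 37, t[41] = 32, t[42] = 31, t[43] = 7.
Since (t[42], t[43]) = (t[0], t[1]) = (31, 7) (two consecutive terms determine the rest), the sequence is periodic with period 42.

42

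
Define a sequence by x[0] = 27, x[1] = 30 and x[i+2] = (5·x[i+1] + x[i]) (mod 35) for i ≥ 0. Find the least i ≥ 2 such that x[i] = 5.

3

Computing terms: x[0] = 27; x[1] = 30; x[2] = 2; x[3] = 5; x[4] = 27; x[5] = 0; x[6] = 27; x[7] = 30.
Since (x[6], x[7]) = (x[0], x[1]) = (27, 30) (two consecutive terms determine the rest), the sequence is periodic with period 6.
The value 5 first appears (with i ≥ 2) at x[3].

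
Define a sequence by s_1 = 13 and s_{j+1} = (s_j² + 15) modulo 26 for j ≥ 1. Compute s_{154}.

24

We have s_1 = 13,  s_2 = 2,  s_3 = 19,  s_4 = 12,  s_5 = 3,  s_6 = 24,  s_7 = 19.
Since s_7 = s_3 = 19, the sequence is eventually periodic: after a pre-period of length 2 it cycles with period 4.
For j ≥ 3, s_j depends only on (j - 3) mod 4. (154 - 3) mod 4 = 3, so s_{154} = s_6 = 24.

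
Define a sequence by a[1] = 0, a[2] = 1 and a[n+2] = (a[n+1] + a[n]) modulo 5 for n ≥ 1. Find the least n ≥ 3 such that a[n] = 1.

3

a[1] = 0; a[2] = 1; a[3] = 1; a[4] = 2; a[5] = 3; a[6] = 0; a[7] = 3; a[8] = 3; a[9] = 1; a[10] = 4; a[11] = 0; a[12] = 4; a[13] = 4; a[14] = 3; a[15] = 2; a[16] = 0; a[17] = 2; a[18] = 2; a[19] = 4; a[20] = 1; a[21] = 0; a[22] = 1.
Since (a[21], a[22]) = (a[1], a[2]) = (0, 1) (two consecutive terms determine the rest), the sequence is periodic with period 20.
The value 1 first appears (with n ≥ 3) at a[3].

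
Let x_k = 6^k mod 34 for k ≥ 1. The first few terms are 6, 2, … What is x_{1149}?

10

x_1 = 6,  x_2 = 2,  x_3 = 12,  x_4 = 4,  x_5 = 24,  x_6 = 8,  x_7 = 14,  x_8 = 16,  x_9 = 28,  x_{10} = 32,  x_{11} = 22,  x_{12} = 30,  x_{13} = 10,  x_{14} = 26,  x_{15} = 20,  x_{16} = 18,  x_{17} = 6.
The sequence repeats with period 16.
(1149 - 1) mod 16 = 12, so x_{1149} = x_{13} = 10.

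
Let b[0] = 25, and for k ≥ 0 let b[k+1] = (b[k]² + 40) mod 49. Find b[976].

30

b[0] = 25; b[1] = 28; b[2] = 40; b[3] = 23; b[4] = 30; b[5] = 9; b[6] = 23.
Since b[6] = b[3] = 23, the sequence is eventually periodic: after a pre-period of length 3 it cycles with period 3.
For k ≥ 3, b[k] depends only on (k - 3) mod 3. (976 - 3) mod 3 = 1, so b[976] = b[4] = 30.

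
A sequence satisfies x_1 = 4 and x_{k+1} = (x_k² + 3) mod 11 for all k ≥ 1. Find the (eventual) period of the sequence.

3

Computing terms: x_1 = 4,  x_2 = 8,  x_3 = 1,  x_4 = 4.
The sequence repeats with period 3.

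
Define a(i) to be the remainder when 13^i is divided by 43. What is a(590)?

40

Listing terms: a(1) = 13, a(2) = 40, a(3) = 4, a(4) = 9, a(5) = 31, a(6) = 16, a(7) = 36, a(8) = 38, a(9) = 21, a(10) = 15, a(11) = 23, a(12) = 41, a(13) = 17, a(14) = 6, a(15) = 35, a(16) = 25, a(17) = 24, a(18) = 11, a(19) = 14, a(20) = 10, a(21) = 1, a(22) = 13.
The sequence repeats with period 21.
So a(590) = a(1 + ((590-1) mod 21)) = a(2) = 40.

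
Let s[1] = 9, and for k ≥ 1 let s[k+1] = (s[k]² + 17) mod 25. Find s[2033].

Computing terms: s[1] = 9; s[2] = 23; s[3] = 21; s[4] = 8; s[5] = 6; s[6] = 3; s[7] = 1; s[8] = 18; s[9] = 16; s[10] = 23.
Since s[10] = s[2] = 23, the sequence is eventually periodic: after a pre-period of length 1 it cycles with period 8.
For k ≥ 2, s[k] depends only on (k - 2) mod 8. (2033 - 2) mod 8 = 7, so s[2033] = s[9] = 16.

16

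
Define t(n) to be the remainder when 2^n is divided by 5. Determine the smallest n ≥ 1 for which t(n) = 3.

3

We have t(0) = 1, t(1) = 2, t(2) = 4, t(3) = 3, t(4) = 1.
Since t(4) = t(0) = 1, the sequence is periodic with period 4.
The value 3 first appears (with n ≥ 1) at t(3).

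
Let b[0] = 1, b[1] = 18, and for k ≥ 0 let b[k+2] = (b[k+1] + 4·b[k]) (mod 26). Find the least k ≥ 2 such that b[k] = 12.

5

We have b[0] = 1, b[1] = 18, b[2] = 22, b[3] = 16, b[4] = 0, b[5] = 12, b[6] = 12, b[7] = 8, b[8] = 4, b[9] = 10, b[10] = 0, b[11] = 14, b[12] = 14, b[13] = 18, b[14] = 22.
Since (b[13], b[14]) = (b[1], b[2]) = (18, 22) (two consecutive terms determine the rest), the sequence is eventually periodic: after a pre-period of length 1 it cycles with period 12.
The value 12 first appears (with k ≥ 2) at b[5].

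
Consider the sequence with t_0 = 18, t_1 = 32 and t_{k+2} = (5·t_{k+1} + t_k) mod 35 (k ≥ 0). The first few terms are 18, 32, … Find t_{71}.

12

Listing terms: t_0 = 18,  t_1 = 32,  t_2 = 3,  t_3 = 12,  t_4 = 28,  t_5 = 12,  t_6 = 18,  t_7 = 32.
The sequence repeats with period 6.
So t_{71} = t_{0 + ((71-0) mod 6)} = t_5 = 12.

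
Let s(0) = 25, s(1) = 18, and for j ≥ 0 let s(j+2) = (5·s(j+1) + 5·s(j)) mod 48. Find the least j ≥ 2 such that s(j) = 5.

5

Computing terms: s(0) = 25; s(1) = 18; s(2) = 23; s(3) = 13; s(4) = 36; s(5) = 5; s(6) = 13; s(7) = 42; s(8) = 35; s(9) = 1; s(10) = 36; s(11) = 41; s(12) = 1; s(13) = 18; s(14) = 47; s(15) = 37; s(16) = 36; s(17) = 29; s(18) = 37; s(19) = 42; s(20) = 11; s(21) = 25; s(22) = 36; s(23) = 17; s(24) = 25; s(25) = 18.
The sequence repeats with period 24.
The value 5 first appears (with j ≥ 2) at s(5).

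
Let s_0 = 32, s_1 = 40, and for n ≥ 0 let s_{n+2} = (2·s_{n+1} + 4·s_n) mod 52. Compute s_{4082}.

Computing terms: s_0 = 32, s_1 = 40, s_2 = 0, s_3 = 4, s_4 = 8, s_5 = 32, s_6 = 44, s_7 = 8, s_8 = 36, s_9 = 0, s_{10} = 40, s_{11} = 28, s_{12} = 8, s_{13} = 24, s_{14} = 28, s_{15} = 48, s_{16} = 0, s_{17} = 36, s_{18} = 20, s_{19} = 28, s_{20} = 32, s_{21} = 20, s_{22} = 12, s_{23} = 0, s_{24} = 48, s_{25} = 44, s_{26} = 20, s_{27} = 8, s_{28} = 44, s_{29} = 16, s_{30} = 0, s_{31} = 12, s_{32} = 24, s_{33} = 44, s_{34} = 28, s_{35} = 24, s_{36} = 4, s_{37} = 0, s_{38} = 16, s_{39} = 32, s_{40} = 24, s_{41} = 20, s_{42} = 32, s_{43} = 40.
Since (s_{42}, s_{43}) = (s_0, s_1) = (32, 40) (two consecutive terms determine the rest), the sequence is periodic with period 42.
(4082 - 0) mod 42 = 8, so s_{4082} = s_8 = 36.

36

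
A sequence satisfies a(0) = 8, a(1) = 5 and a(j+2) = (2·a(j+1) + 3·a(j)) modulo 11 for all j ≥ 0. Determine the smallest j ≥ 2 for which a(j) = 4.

4

Listing terms: a(0) = 8; a(1) = 5; a(2) = 1; a(3) = 6; a(4) = 4; a(5) = 4; a(6) = 9; a(7) = 8; a(8) = 10; a(9) = 0; a(10) = 8; a(11) = 5.
Since (a(10), a(11)) = (a(0), a(1)) = (8, 5) (two consecutive terms determine the rest), the sequence is periodic with period 10.
The value 4 first appears (with j ≥ 2) at a(4).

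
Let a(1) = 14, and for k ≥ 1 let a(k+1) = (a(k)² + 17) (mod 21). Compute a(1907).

Listing terms: a(1) = 14; a(2) = 3; a(3) = 5; a(4) = 0; a(5) = 17; a(6) = 12; a(7) = 14.
Since a(7) = a(1) = 14, the sequence is periodic with period 6.
(1907 - 1) mod 6 = 4, so a(1907) = a(5) = 17.

17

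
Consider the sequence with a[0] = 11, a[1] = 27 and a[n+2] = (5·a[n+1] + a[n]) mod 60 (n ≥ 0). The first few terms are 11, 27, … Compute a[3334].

31

We have a[0] = 11, a[1] = 27, a[2] = 26, a[3] = 37, a[4] = 31, a[5] = 12, a[6] = 31, a[7] = 47, a[8] = 26, a[9] = 57, a[10] = 11, a[11] = 52, a[12] = 31, a[13] = 27, a[14] = 46, a[15] = 17, a[16] = 11, a[17] = 12, a[18] = 11, a[19] = 7, a[20] = 46, a[21] = 57, a[22] = 31, a[23] = 32, a[24] = 11, a[25] = 27.
Since (a[24], a[25]) = (a[0], a[1]) = (11, 27) (two consecutive terms determine the rest), the sequence is periodic with period 24.
(3334 - 0) mod 24 = 22, so a[3334] = a[22] = 31.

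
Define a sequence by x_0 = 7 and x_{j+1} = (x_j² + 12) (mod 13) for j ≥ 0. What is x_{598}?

x_0 = 7,  x_1 = 9,  x_2 = 2,  x_3 = 3,  x_4 = 8,  x_5 = 11,  x_6 = 3.
Since x_6 = x_3 = 3, the sequence is eventually periodic: after a pre-period of length 3 it cycles with period 3.
For j ≥ 3, x_j depends only on (j - 3) mod 3. (598 - 3) mod 3 = 1, so x_{598} = x_4 = 8.

8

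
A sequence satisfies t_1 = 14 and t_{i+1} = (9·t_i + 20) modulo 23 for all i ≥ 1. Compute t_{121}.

Listing terms: t_1 = 14, t_2 = 8, t_3 = 0, t_4 = 20, t_5 = 16, t_6 = 3, t_7 = 1, t_8 = 6, t_9 = 5, t_{10} = 19, t_{11} = 7, t_{12} = 14.
The sequence repeats with period 11.
So t_{121} = t_{1 + ((121-1) mod 11)} = t_{11} = 7.

7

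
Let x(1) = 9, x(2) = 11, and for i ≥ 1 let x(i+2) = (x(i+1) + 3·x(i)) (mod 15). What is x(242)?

x(1) = 9, x(2) = 11, x(3) = 8, x(4) = 11, x(5) = 5, x(6) = 8, x(7) = 8, x(8) = 2, x(9) = 11, x(10) = 2, x(11) = 5, x(12) = 11, x(13) = 11, x(14) = 14, x(15) = 2, x(16) = 14, x(17) = 5, x(18) = 2, x(19) = 2, x(20) = 8, x(21) = 14, x(22) = 8, x(23) = 5, x(24) = 14, x(25) = 14, x(26) = 11, x(27) = 8.
Since (x(26), x(27)) = (x(2), x(3)) = (11, 8) (two consecutive terms determine the rest), the sequence is eventually periodic: after a pre-period of length 1 it cycles with period 24.
For i ≥ 2, x(i) depends only on (i - 2) mod 24. (242 - 2) mod 24 = 0, so x(242) = x(2) = 11.

11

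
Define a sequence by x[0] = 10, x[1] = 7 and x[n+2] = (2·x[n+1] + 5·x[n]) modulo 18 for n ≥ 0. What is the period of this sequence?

6

Listing terms: x[0] = 10; x[1] = 7; x[2] = 10; x[3] = 1; x[4] = 16; x[5] = 1; x[6] = 10; x[7] = 7.
Since (x[6], x[7]) = (x[0], x[1]) = (10, 7) (two consecutive terms determine the rest), the sequence is periodic with period 6.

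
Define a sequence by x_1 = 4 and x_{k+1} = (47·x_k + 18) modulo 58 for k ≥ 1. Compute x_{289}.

Computing terms: x_1 = 4,  x_2 = 32,  x_3 = 14,  x_4 = 38,  x_5 = 6,  x_6 = 10,  x_7 = 24,  x_8 = 44,  x_9 = 56,  x_{10} = 40,  x_{11} = 42,  x_{12} = 20,  x_{13} = 30,  x_{14} = 36,  x_{15} = 28,  x_{16} = 0,  x_{17} = 18,  x_{18} = 52,  x_{19} = 26,  x_{20} = 22,  x_{21} = 8,  x_{22} = 46,  x_{23} = 34,  x_{24} = 50,  x_{25} = 48,  x_{26} = 12,  x_{27} = 2,  x_{28} = 54,  x_{29} = 4.
The sequence repeats with period 28.
(289 - 1) mod 28 = 8, so x_{289} = x_9 = 56.

56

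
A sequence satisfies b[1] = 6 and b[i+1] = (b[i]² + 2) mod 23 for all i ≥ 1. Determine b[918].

20

b[1] = 6; b[2] = 15; b[3] = 20; b[4] = 11; b[5] = 8; b[6] = 20.
Since b[6] = b[3] = 20, the sequence is eventually periodic: after a pre-period of length 2 it cycles with period 3.
For i ≥ 3, b[i] depends only on (i - 3) mod 3. (918 - 3) mod 3 = 0, so b[918] = b[3] = 20.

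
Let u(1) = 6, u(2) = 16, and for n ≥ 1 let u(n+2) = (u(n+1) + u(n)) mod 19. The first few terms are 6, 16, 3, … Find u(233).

15

Listing terms: u(1) = 6, u(2) = 16, u(3) = 3, u(4) = 0, u(5) = 3, u(6) = 3, u(7) = 6, u(8) = 9, u(9) = 15, u(10) = 5, u(11) = 1, u(12) = 6, u(13) = 7, u(14) = 13, u(15) = 1, u(16) = 14, u(17) = 15, u(18) = 10, u(19) = 6, u(20) = 16.
The sequence repeats with period 18.
(233 - 1) mod 18 = 16, so u(233) = u(17) = 15.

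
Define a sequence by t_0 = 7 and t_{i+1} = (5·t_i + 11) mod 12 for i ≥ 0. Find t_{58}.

Computing terms: t_0 = 7; t_1 = 10; t_2 = 1; t_3 = 4; t_4 = 7.
Since t_4 = t_0 = 7, the sequence is periodic with period 4.
So t_{58} = t_{0 + ((58-0) mod 4)} = t_2 = 1.

1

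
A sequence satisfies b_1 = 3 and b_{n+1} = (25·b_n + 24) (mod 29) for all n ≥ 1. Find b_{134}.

Listing terms: b_1 = 3; b_2 = 12; b_3 = 5; b_4 = 4; b_5 = 8; b_6 = 21; b_7 = 27; b_8 = 3.
The sequence repeats with period 7.
So b_{134} = b_{1 + ((134-1) mod 7)} = b_1 = 3.

3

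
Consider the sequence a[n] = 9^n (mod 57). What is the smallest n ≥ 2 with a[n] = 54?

5

a[1] = 9, a[2] = 24, a[3] = 45, a[4] = 6, a[5] = 54, a[6] = 30, a[7] = 42, a[8] = 36, a[9] = 39, a[10] = 9.
The sequence repeats with period 9.
The value 54 first appears (with n ≥ 2) at a[5].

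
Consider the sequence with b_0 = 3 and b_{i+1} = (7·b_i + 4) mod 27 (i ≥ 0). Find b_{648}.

3

b_0 = 3, b_1 = 25, b_2 = 17, b_3 = 15, b_4 = 1, b_5 = 11, b_6 = 0, b_7 = 4, b_8 = 5, b_9 = 12, b_{10} = 7, b_{11} = 26, b_{12} = 24, b_{13} = 10, b_{14} = 20, b_{15} = 9, b_{16} = 13, b_{17} = 14, b_{18} = 21, b_{19} = 16, b_{20} = 8, b_{21} = 6, b_{22} = 19, b_{23} = 2, b_{24} = 18, b_{25} = 22, b_{26} = 23, b_{27} = 3.
Since b_{27} = b_0 = 3, the sequence is periodic with period 27.
So b_{648} = b_{0 + ((648-0) mod 27)} = b_0 = 3.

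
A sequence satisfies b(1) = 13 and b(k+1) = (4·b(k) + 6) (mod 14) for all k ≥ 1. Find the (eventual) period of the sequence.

3

Computing terms: b(1) = 13; b(2) = 2; b(3) = 0; b(4) = 6; b(5) = 2.
Since b(5) = b(2) = 2, the sequence is eventually periodic: after a pre-period of length 1 it cycles with period 3.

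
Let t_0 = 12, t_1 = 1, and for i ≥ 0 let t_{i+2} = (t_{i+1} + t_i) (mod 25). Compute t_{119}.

14

Listing terms: t_0 = 12, t_1 = 1, t_2 = 13, t_3 = 14, t_4 = 2, t_5 = 16, t_6 = 18, t_7 = 9, t_8 = 2, t_9 = 11, t_{10} = 13, t_{11} = 24, t_{12} = 12, t_{13} = 11, t_{14} = 23, t_{15} = 9, t_{16} = 7, t_{17} = 16, t_{18} = 23, t_{19} = 14, t_{20} = 12, t_{21} = 1.
Since (t_{20}, t_{21}) = (t_0, t_1) = (12, 1) (two consecutive terms determine the rest), the sequence is periodic with period 20.
So t_{119} = t_{0 + ((119-0) mod 20)} = t_{19} = 14.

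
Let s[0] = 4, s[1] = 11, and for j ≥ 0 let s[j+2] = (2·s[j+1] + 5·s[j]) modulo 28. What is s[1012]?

12

We have s[0] = 4; s[1] = 11; s[2] = 14; s[3] = 27; s[4] = 12; s[5] = 19; s[6] = 14; s[7] = 11; s[8] = 8; s[9] = 15; s[10] = 14; s[11] = 19; s[12] = 24; s[13] = 3; s[14] = 14; s[15] = 15; s[16] = 16; s[17] = 23; s[18] = 14; s[19] = 3; s[20] = 20; s[21] = 27; s[22] = 14; s[23] = 23; s[24] = 4; s[25] = 11.
Since (s[24], s[25]) = (s[0], s[1]) = (4, 11) (two consecutive terms determine the rest), the sequence is periodic with period 24.
So s[1012] = s[0 + ((1012-0) mod 24)] = s[4] = 12.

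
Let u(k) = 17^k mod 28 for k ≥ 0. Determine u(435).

13

Listing terms: u(0) = 1; u(1) = 17; u(2) = 9; u(3) = 13; u(4) = 25; u(5) = 5; u(6) = 1.
The sequence repeats with period 6.
So u(435) = u(0 + ((435-0) mod 6)) = u(3) = 13.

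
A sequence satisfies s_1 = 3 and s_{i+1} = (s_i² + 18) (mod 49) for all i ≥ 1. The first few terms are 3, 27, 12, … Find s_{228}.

15

Listing terms: s_1 = 3; s_2 = 27; s_3 = 12; s_4 = 15; s_5 = 47; s_6 = 22; s_7 = 12.
Since s_7 = s_3 = 12, the sequence is eventually periodic: after a pre-period of length 2 it cycles with period 4.
For i ≥ 3, s_i depends only on (i - 3) mod 4. (228 - 3) mod 4 = 1, so s_{228} = s_4 = 15.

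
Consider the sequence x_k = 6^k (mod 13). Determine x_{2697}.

5

We have x_0 = 1,  x_1 = 6,  x_2 = 10,  x_3 = 8,  x_4 = 9,  x_5 = 2,  x_6 = 12,  x_7 = 7,  x_8 = 3,  x_9 = 5,  x_{10} = 4,  x_{11} = 11,  x_{12} = 1.
The sequence repeats with period 12.
(2697 - 0) mod 12 = 9, so x_{2697} = x_9 = 5.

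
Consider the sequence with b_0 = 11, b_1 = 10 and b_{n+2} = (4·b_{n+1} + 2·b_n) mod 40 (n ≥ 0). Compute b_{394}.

b_0 = 11; b_1 = 10; b_2 = 22; b_3 = 28; b_4 = 36; b_5 = 0; b_6 = 32; b_7 = 8; b_8 = 16; b_9 = 0; b_{10} = 32.
Since (b_9, b_{10}) = (b_5, b_6) = (0, 32) (two consecutive terms determine the rest), the sequence is eventually periodic: after a pre-period of length 5 it cycles with period 4.
For n ≥ 5, b_n depends only on (n - 5) mod 4. (394 - 5) mod 4 = 1, so b_{394} = b_6 = 32.

32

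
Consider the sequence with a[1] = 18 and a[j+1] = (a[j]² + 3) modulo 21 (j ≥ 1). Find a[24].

0

Computing terms: a[1] = 18; a[2] = 12; a[3] = 0; a[4] = 3; a[5] = 12.
Since a[5] = a[2] = 12, the sequence is eventually periodic: after a pre-period of length 1 it cycles with period 3.
For j ≥ 2, a[j] depends only on (j - 2) mod 3. (24 - 2) mod 3 = 1, so a[24] = a[3] = 0.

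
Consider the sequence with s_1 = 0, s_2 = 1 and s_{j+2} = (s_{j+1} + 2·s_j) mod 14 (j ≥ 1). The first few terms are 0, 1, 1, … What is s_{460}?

3

We have s_1 = 0; s_2 = 1; s_3 = 1; s_4 = 3; s_5 = 5; s_6 = 11; s_7 = 7; s_8 = 1; s_9 = 1.
Since (s_8, s_9) = (s_2, s_3) = (1, 1) (two consecutive terms determine the rest), the sequence is eventually periodic: after a pre-period of length 1 it cycles with period 6.
For j ≥ 2, s_j depends only on (j - 2) mod 6. (460 - 2) mod 6 = 2, so s_{460} = s_4 = 3.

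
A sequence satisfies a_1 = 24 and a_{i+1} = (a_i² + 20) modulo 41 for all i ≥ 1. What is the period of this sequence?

a_1 = 24; a_2 = 22; a_3 = 12; a_4 = 0; a_5 = 20; a_6 = 10; a_7 = 38; a_8 = 29; a_9 = 0.
Since a_9 = a_4 = 0, the sequence is eventually periodic: after a pre-period of length 3 it cycles with period 5.

5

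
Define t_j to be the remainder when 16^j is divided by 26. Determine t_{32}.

We have t_0 = 1; t_1 = 16; t_2 = 22; t_3 = 14; t_4 = 16.
Since t_4 = t_1 = 16, the sequence is eventually periodic: after a pre-period of length 1 it cycles with period 3.
For j ≥ 1, t_j depends only on (j - 1) mod 3. (32 - 1) mod 3 = 1, so t_{32} = t_2 = 22.

22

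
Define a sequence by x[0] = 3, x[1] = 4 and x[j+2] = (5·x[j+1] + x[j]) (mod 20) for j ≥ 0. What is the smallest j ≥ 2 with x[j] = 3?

Computing terms: x[0] = 3; x[1] = 4; x[2] = 3; x[3] = 19; x[4] = 18; x[5] = 9; x[6] = 3; x[7] = 4.
Since (x[6], x[7]) = (x[0], x[1]) = (3, 4) (two consecutive terms determine the rest), the sequence is periodic with period 6.
The value 3 first appears (with j ≥ 2) at x[2].

2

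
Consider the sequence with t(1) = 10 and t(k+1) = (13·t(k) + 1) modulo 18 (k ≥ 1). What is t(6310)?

1

Computing terms: t(1) = 10; t(2) = 5; t(3) = 12; t(4) = 13; t(5) = 8; t(6) = 15; t(7) = 16; t(8) = 11; t(9) = 0; t(10) = 1; t(11) = 14; t(12) = 3; t(13) = 4; t(14) = 17; t(15) = 6; t(16) = 7; t(17) = 2; t(18) = 9; t(19) = 10.
Since t(19) = t(1) = 10, the sequence is periodic with period 18.
So t(6310) = t(1 + ((6310-1) mod 18)) = t(10) = 1.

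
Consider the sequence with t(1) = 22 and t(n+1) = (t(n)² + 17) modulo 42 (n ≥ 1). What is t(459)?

Listing terms: t(1) = 22; t(2) = 39; t(3) = 26; t(4) = 21; t(5) = 38; t(6) = 33; t(7) = 14; t(8) = 3; t(9) = 26.
Since t(9) = t(3) = 26, the sequence is eventually periodic: after a pre-period of length 2 it cycles with period 6.
For n ≥ 3, t(n) depends only on (n - 3) mod 6. (459 - 3) mod 6 = 0, so t(459) = t(3) = 26.

26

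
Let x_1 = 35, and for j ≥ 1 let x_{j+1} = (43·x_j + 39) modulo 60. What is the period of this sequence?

We have x_1 = 35, x_2 = 44, x_3 = 11, x_4 = 32, x_5 = 35.
The sequence repeats with period 4.

4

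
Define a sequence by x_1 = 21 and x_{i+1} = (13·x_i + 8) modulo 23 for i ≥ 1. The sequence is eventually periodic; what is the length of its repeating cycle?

11

Listing terms: x_1 = 21,  x_2 = 5,  x_3 = 4,  x_4 = 14,  x_5 = 6,  x_6 = 17,  x_7 = 22,  x_8 = 18,  x_9 = 12,  x_{10} = 3,  x_{11} = 1,  x_{12} = 21.
Since x_{12} = x_1 = 21, the sequence is periodic with period 11.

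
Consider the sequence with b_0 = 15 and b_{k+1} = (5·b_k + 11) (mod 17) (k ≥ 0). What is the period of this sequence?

16

Computing terms: b_0 = 15, b_1 = 1, b_2 = 16, b_3 = 6, b_4 = 7, b_5 = 12, b_6 = 3, b_7 = 9, b_8 = 5, b_9 = 2, b_{10} = 4, b_{11} = 14, b_{12} = 13, b_{13} = 8, b_{14} = 0, b_{15} = 11, b_{16} = 15.
Since b_{16} = b_0 = 15, the sequence is periodic with period 16.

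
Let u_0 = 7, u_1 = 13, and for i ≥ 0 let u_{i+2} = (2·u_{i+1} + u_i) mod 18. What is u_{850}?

9

u_0 = 7,  u_1 = 13,  u_2 = 15,  u_3 = 7,  u_4 = 11,  u_5 = 11,  u_6 = 15,  u_7 = 5,  u_8 = 7,  u_9 = 1,  u_{10} = 9,  u_{11} = 1,  u_{12} = 11,  u_{13} = 5,  u_{14} = 3,  u_{15} = 11,  u_{16} = 7,  u_{17} = 7,  u_{18} = 3,  u_{19} = 13,  u_{20} = 11,  u_{21} = 17,  u_{22} = 9,  u_{23} = 17,  u_{24} = 7,  u_{25} = 13.
Since (u_{24}, u_{25}) = (u_0, u_1) = (7, 13) (two consecutive terms determine the rest), the sequence is periodic with period 24.
(850 - 0) mod 24 = 10, so u_{850} = u_{10} = 9.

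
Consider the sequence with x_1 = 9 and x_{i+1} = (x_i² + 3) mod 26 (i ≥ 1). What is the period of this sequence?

10

Listing terms: x_1 = 9,  x_2 = 6,  x_3 = 13,  x_4 = 16,  x_5 = 25,  x_6 = 4,  x_7 = 19,  x_8 = 0,  x_9 = 3,  x_{10} = 12,  x_{11} = 17,  x_{12} = 6.
Since x_{12} = x_2 = 6, the sequence is eventually periodic: after a pre-period of length 1 it cycles with period 10.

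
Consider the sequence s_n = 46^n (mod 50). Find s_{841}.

46

s_0 = 1,  s_1 = 46,  s_2 = 16,  s_3 = 36,  s_4 = 6,  s_5 = 26,  s_6 = 46.
Since s_6 = s_1 = 46, the sequence is eventually periodic: after a pre-period of length 1 it cycles with period 5.
For n ≥ 1, s_n depends only on (n - 1) mod 5. (841 - 1) mod 5 = 0, so s_{841} = s_1 = 46.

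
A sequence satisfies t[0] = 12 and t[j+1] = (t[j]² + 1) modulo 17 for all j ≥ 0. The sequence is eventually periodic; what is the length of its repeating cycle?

We have t[0] = 12, t[1] = 9, t[2] = 14, t[3] = 10, t[4] = 16, t[5] = 2, t[6] = 5, t[7] = 9.
Since t[7] = t[1] = 9, the sequence is eventually periodic: after a pre-period of length 1 it cycles with period 6.

6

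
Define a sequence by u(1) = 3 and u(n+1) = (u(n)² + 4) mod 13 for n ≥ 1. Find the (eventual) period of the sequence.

u(1) = 3, u(2) = 0, u(3) = 4, u(4) = 7, u(5) = 1, u(6) = 5, u(7) = 3.
The sequence repeats with period 6.

6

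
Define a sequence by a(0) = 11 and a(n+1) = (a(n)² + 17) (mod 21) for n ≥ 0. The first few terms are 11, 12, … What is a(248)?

a(0) = 11, a(1) = 12, a(2) = 14, a(3) = 3, a(4) = 5, a(5) = 0, a(6) = 17, a(7) = 12.
Since a(7) = a(1) = 12, the sequence is eventually periodic: after a pre-period of length 1 it cycles with period 6.
For n ≥ 1, a(n) depends only on (n - 1) mod 6. (248 - 1) mod 6 = 1, so a(248) = a(2) = 14.

14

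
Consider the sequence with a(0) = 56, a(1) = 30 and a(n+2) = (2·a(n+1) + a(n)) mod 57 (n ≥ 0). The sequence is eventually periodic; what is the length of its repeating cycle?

40

a(0) = 56,  a(1) = 30,  a(2) = 2,  a(3) = 34,  a(4) = 13,  a(5) = 3,  a(6) = 19,  a(7) = 41,  a(8) = 44,  a(9) = 15,  a(10) = 17,  a(11) = 49,  a(12) = 1,  a(13) = 51,  a(14) = 46,  a(15) = 29,  a(16) = 47,  a(17) = 9,  a(18) = 8,  a(19) = 25,  a(20) = 1,  a(21) = 27,  a(22) = 55,  a(23) = 23,  a(24) = 44,  a(25) = 54,  a(26) = 38,  a(27) = 16,  a(28) = 13,  a(29) = 42,  a(30) = 40,  a(31) = 8,  a(32) = 56,  a(33) = 6,  a(34) = 11,  a(35) = 28,  a(36) = 10,  a(37) = 48,  a(38) = 49,  a(39) = 32,  a(40) = 56,  a(41) = 30.
Since (a(40), a(41)) = (a(0), a(1)) = (56, 30) (two consecutive terms determine the rest), the sequence is periodic with period 40.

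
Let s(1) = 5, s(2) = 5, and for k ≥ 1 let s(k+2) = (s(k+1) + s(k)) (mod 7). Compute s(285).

s(1) = 5; s(2) = 5; s(3) = 3; s(4) = 1; s(5) = 4; s(6) = 5; s(7) = 2; s(8) = 0; s(9) = 2; s(10) = 2; s(11) = 4; s(12) = 6; s(13) = 3; s(14) = 2; s(15) = 5; s(16) = 0; s(17) = 5; s(18) = 5.
Since (s(17), s(18)) = (s(1), s(2)) = (5, 5) (two consecutive terms determine the rest), the sequence is periodic with period 16.
(285 - 1) mod 16 = 12, so s(285) = s(13) = 3.

3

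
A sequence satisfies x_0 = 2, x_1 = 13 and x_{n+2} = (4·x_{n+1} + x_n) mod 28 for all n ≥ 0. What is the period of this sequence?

16

Computing terms: x_0 = 2,  x_1 = 13,  x_2 = 26,  x_3 = 5,  x_4 = 18,  x_5 = 21,  x_6 = 18,  x_7 = 9,  x_8 = 26,  x_9 = 1,  x_{10} = 2,  x_{11} = 9,  x_{12} = 10,  x_{13} = 21,  x_{14} = 10,  x_{15} = 5,  x_{16} = 2,  x_{17} = 13.
The sequence repeats with period 16.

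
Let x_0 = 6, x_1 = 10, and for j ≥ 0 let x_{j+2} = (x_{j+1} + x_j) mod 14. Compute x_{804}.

We have x_0 = 6, x_1 = 10, x_2 = 2, x_3 = 12, x_4 = 0, x_5 = 12, x_6 = 12, x_7 = 10, x_8 = 8, x_9 = 4, x_{10} = 12, x_{11} = 2, x_{12} = 0, x_{13} = 2, x_{14} = 2, x_{15} = 4, x_{16} = 6, x_{17} = 10.
Since (x_{16}, x_{17}) = (x_0, x_1) = (6, 10) (two consecutive terms determine the rest), the sequence is periodic with period 16.
So x_{804} = x_{0 + ((804-0) mod 16)} = x_4 = 0.

0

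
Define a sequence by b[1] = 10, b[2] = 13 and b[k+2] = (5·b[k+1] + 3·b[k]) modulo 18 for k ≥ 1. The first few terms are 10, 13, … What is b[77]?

11

Listing terms: b[1] = 10, b[2] = 13, b[3] = 5, b[4] = 10, b[5] = 11, b[6] = 13, b[7] = 8, b[8] = 7, b[9] = 5, b[10] = 10.
Since (b[9], b[10]) = (b[3], b[4]) = (5, 10) (two consecutive terms determine the rest), the sequence is eventually periodic: after a pre-period of length 2 it cycles with period 6.
For k ≥ 3, b[k] depends only on (k - 3) mod 6. (77 - 3) mod 6 = 2, so b[77] = b[5] = 11.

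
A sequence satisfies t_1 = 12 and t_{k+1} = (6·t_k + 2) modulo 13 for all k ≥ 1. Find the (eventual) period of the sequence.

12

We have t_1 = 12; t_2 = 9; t_3 = 4; t_4 = 0; t_5 = 2; t_6 = 1; t_7 = 8; t_8 = 11; t_9 = 3; t_{10} = 7; t_{11} = 5; t_{12} = 6; t_{13} = 12.
Since t_{13} = t_1 = 12, the sequence is periodic with period 12.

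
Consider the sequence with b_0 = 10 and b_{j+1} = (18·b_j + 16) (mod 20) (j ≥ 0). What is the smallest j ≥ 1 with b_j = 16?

1

We have b_0 = 10; b_1 = 16; b_2 = 4; b_3 = 8; b_4 = 0; b_5 = 16.
Since b_5 = b_1 = 16, the sequence is eventually periodic: after a pre-period of length 1 it cycles with period 4.
The value 16 first appears (with j ≥ 1) at b_1.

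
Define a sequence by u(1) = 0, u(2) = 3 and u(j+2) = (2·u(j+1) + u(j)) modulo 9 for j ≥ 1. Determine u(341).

Computing terms: u(1) = 0; u(2) = 3; u(3) = 6; u(4) = 6; u(5) = 0; u(6) = 6; u(7) = 3; u(8) = 3; u(9) = 0; u(10) = 3.
The sequence repeats with period 8.
(341 - 1) mod 8 = 4, so u(341) = u(5) = 0.

0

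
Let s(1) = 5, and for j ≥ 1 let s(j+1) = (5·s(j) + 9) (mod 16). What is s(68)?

s(1) = 5,  s(2) = 2,  s(3) = 3,  s(4) = 8,  s(5) = 1,  s(6) = 14,  s(7) = 15,  s(8) = 4,  s(9) = 13,  s(10) = 10,  s(11) = 11,  s(12) = 0,  s(13) = 9,  s(14) = 6,  s(15) = 7,  s(16) = 12,  s(17) = 5.
Since s(17) = s(1) = 5, the sequence is periodic with period 16.
(68 - 1) mod 16 = 3, so s(68) = s(4) = 8.

8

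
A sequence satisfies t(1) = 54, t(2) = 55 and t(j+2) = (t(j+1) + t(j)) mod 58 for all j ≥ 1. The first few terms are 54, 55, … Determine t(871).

22

Computing terms: t(1) = 54,  t(2) = 55,  t(3) = 51,  t(4) = 48,  t(5) = 41,  t(6) = 31,  t(7) = 14,  t(8) = 45,  t(9) = 1,  t(10) = 46,  t(11) = 47,  t(12) = 35,  t(13) = 24,  t(14) = 1,  t(15) = 25,  t(16) = 26,  t(17) = 51,  t(18) = 19,  t(19) = 12,  t(20) = 31,  t(21) = 43,  t(22) = 16,  t(23) = 1,  t(24) = 17,  t(25) = 18,  t(26) = 35,  t(27) = 53,  t(28) = 30,  t(29) = 25,  t(30) = 55,  t(31) = 22,  t(32) = 19,  t(33) = 41,  t(34) = 2,  t(35) = 43,  t(36) = 45,  t(37) = 30,  t(38) = 17,  t(39) = 47,  t(40) = 6,  t(41) = 53,  t(42) = 1,  t(43) = 54,  t(44) = 55.
The sequence repeats with period 42.
So t(871) = t(1 + ((871-1) mod 42)) = t(31) = 22.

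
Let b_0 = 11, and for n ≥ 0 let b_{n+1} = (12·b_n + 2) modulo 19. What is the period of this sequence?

Listing terms: b_0 = 11, b_1 = 1, b_2 = 14, b_3 = 18, b_4 = 9, b_5 = 15, b_6 = 11.
The sequence repeats with period 6.

6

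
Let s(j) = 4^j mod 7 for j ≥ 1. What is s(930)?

1

We have s(1) = 4; s(2) = 2; s(3) = 1; s(4) = 4.
The sequence repeats with period 3.
(930 - 1) mod 3 = 2, so s(930) = s(3) = 1.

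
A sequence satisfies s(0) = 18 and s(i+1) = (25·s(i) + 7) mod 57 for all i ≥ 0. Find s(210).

9

Listing terms: s(0) = 18,  s(1) = 1,  s(2) = 32,  s(3) = 9,  s(4) = 4,  s(5) = 50,  s(6) = 3,  s(7) = 25,  s(8) = 5,  s(9) = 18.
Since s(9) = s(0) = 18, the sequence is periodic with period 9.
So s(210) = s(0 + ((210-0) mod 9)) = s(3) = 9.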